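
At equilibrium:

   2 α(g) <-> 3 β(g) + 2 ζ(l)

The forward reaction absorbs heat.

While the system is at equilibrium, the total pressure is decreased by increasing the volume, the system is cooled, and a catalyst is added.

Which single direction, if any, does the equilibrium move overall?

cannot be determined

Gas moles: reactants 2, products 3 (Δn_gas = +1). Expansion shifts the system toward the side with more moles of gas — to the right.
The forward reaction is endothermic. Lowering T favours the exothermic direction — shift to the left.
A catalyst speeds both forward and reverse rates equally; it changes neither Q nor K — no shift from this change.
The individual effects push in opposite directions; without quantitative information the net direction cannot be determined.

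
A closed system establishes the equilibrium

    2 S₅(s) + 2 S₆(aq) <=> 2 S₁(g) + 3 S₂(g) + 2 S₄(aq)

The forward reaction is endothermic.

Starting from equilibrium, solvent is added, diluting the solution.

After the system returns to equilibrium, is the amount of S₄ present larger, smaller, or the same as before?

unchanged

Dilution scales every aqueous concentration by the same factor. Δn_aq = 2 − 2 = 0, so Q is unchanged — no shift.
No net shift occurs, so the amount of S₄ is unchanged.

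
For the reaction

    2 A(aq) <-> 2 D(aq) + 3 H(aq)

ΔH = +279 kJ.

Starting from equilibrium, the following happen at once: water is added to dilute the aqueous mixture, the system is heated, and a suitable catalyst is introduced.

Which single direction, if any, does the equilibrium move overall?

right

Dilution lowers every aqueous concentration by the same factor. Δn_aq = 5 − 2 = +3, so the system shifts toward the side with more dissolved moles — to the right.
The forward reaction is endothermic. Raising T favours the endothermic direction — shift to the right.
A catalyst speeds both forward and reverse rates equally; it changes neither Q nor K — no shift from this change.
Only the nonzero effect(s) matter; the net shift is to the right.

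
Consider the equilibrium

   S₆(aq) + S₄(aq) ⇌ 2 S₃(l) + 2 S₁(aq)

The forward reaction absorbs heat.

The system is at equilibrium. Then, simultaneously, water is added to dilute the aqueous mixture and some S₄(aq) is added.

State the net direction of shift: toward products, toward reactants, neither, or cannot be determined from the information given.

Dilution scales every aqueous concentration by the same factor. Δn_aq = 2 − 2 = 0, so Q is unchanged — no shift.
Adding S₄ (aq), a reactant, drives the reaction to the right.
Only the nonzero effect(s) matter; the net shift is to the right.

right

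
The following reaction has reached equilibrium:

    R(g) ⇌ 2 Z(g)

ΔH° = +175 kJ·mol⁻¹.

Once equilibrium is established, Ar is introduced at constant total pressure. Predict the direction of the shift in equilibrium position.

right

Adding inert gas at constant total pressure expands the volume and lowers every reacting partial pressure. With Δn_gas = 2 − 1 = +1, Q moves away from K toward the side with fewer gas moles, so the system shifts toward the side with more gas moles — to the right.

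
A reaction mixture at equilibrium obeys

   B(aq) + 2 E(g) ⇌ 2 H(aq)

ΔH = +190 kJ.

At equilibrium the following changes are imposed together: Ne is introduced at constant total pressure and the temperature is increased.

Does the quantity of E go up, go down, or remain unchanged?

cannot be determined

Adding inert gas at constant total pressure expands the volume and lowers every reacting partial pressure. With Δn_gas = 0 − 2 = -2, Q moves away from K toward the side with fewer gas moles, so the system shifts toward the side with more gas moles — to the left.
The forward reaction is endothermic. Raising T favours the endothermic direction — shift to the right.
The two effects oppose each other, so the net shift — and hence the change in E — cannot be determined from the given information.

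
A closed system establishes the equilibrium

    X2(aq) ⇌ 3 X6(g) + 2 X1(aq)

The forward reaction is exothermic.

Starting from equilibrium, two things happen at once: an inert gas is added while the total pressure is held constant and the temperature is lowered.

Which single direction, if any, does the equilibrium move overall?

Adding inert gas at constant total pressure expands the volume and lowers every reacting partial pressure. With Δn_gas = 3 − 0 = +3, Q moves away from K toward the side with fewer gas moles, so the system shifts toward the side with more gas moles — to the right.
The forward reaction is exothermic. Lowering T favours the exothermic direction — shift to the right.
All effects act in the same direction — net shift to the right.

right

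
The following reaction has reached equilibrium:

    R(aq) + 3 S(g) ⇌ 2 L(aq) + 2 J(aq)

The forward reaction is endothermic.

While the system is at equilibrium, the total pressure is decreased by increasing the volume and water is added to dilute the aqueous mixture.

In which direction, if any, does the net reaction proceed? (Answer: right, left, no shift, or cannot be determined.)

cannot be determined

Gas moles: reactants 3, products 0 (Δn_gas = -3). Expansion shifts the system toward the side with more moles of gas — to the left.
Dilution lowers every aqueous concentration by the same factor. Δn_aq = 4 − 1 = +3, so the system shifts toward the side with more dissolved moles — to the right.
The individual effects push in opposite directions; without quantitative information the net direction cannot be determined.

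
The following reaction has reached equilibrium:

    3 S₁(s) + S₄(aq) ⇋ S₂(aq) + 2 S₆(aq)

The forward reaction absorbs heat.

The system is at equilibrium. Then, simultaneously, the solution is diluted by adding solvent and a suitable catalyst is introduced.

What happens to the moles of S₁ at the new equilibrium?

Dilution lowers every aqueous concentration by the same factor. Δn_aq = 3 − 1 = +2, so the system shifts toward the side with more dissolved moles — to the right.
A catalyst speeds both forward and reverse rates equally; it changes neither Q nor K — no shift from this change.
The net shift is to the right. S₁ is a reactant, so its amount decreases.

decreases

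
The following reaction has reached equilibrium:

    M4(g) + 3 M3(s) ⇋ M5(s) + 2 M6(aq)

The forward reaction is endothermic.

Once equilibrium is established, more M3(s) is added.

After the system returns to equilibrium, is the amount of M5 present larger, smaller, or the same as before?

unchanged

M3 is a pure solid; its activity is 1 regardless of amount, so Q is unaffected — no shift from this change.
No net shift occurs, so the amount of M5 is unchanged.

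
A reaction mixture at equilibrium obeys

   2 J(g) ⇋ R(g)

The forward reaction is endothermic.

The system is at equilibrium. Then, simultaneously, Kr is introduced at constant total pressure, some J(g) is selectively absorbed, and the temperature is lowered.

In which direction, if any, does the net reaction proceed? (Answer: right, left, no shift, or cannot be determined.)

left

Adding inert gas at constant total pressure expands the volume and lowers every reacting partial pressure. With Δn_gas = 1 − 2 = -1, Q moves away from K toward the side with fewer gas moles, so the system shifts toward the side with more gas moles — to the left.
Removing J (g), a reactant, drives the reaction to the left.
The forward reaction is endothermic. Lowering T favours the exothermic direction — shift to the left.
All effects act in the same direction — net shift to the left.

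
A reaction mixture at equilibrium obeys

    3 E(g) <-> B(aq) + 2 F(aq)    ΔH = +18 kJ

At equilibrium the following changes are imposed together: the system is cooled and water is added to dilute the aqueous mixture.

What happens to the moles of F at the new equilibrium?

cannot be determined

The forward reaction is endothermic. Lowering T favours the exothermic direction — shift to the left.
Dilution lowers every aqueous concentration by the same factor. Δn_aq = 3 − 0 = +3, so the system shifts toward the side with more dissolved moles — to the right.
The two effects oppose each other, so the net shift — and hence the change in F — cannot be determined from the given information.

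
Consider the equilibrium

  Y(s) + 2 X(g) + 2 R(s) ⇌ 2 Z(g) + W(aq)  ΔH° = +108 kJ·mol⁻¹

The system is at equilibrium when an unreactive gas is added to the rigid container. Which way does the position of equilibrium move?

no shift

At constant volume, adding an inert gas leaves every reacting species' partial pressure unchanged, so Q is unchanged — no shift from this change.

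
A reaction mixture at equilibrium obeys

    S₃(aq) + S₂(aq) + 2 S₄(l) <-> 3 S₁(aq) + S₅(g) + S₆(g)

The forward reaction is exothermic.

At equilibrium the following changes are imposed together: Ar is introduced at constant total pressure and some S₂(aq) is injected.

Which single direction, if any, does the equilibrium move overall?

Adding inert gas at constant total pressure expands the volume and lowers every reacting partial pressure. With Δn_gas = 2 − 0 = +2, Q moves away from K toward the side with fewer gas moles, so the system shifts toward the side with more gas moles — to the right.
Adding S₂ (aq), a reactant, drives the reaction to the right.
All effects act in the same direction — net shift to the right.

right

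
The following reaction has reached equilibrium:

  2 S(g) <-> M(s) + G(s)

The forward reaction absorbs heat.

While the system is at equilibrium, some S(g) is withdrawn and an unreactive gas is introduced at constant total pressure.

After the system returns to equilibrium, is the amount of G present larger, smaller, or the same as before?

Removing S (g), a reactant, drives the reaction to the left.
Adding inert gas at constant total pressure expands the volume and lowers every reacting partial pressure. With Δn_gas = 0 − 2 = -2, Q moves away from K toward the side with fewer gas moles, so the system shifts toward the side with more gas moles — to the left.
The net shift is to the left. G is a product, so its amount decreases.

decreases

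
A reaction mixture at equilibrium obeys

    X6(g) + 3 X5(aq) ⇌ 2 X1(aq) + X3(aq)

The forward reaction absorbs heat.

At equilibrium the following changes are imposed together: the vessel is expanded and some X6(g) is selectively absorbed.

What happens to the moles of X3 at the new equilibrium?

decreases

Gas moles: reactants 1, products 0 (Δn_gas = -1). Expansion shifts the system toward the side with more moles of gas — to the left.
Removing X6 (g), a reactant, drives the reaction to the left.
The net shift is to the left. X3 is a product, so its amount decreases.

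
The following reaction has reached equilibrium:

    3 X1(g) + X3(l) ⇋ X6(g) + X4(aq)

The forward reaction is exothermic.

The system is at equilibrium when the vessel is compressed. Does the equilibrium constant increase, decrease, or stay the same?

The equilibrium constant depends only on temperature. This perturbation may move the position of equilibrium, but since T is unchanged, K itself is unchanged.

unchanged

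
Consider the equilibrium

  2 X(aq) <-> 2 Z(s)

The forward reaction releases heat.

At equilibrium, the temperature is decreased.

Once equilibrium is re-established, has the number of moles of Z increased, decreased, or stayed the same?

increases

The forward reaction is exothermic. Lowering T favours the exothermic direction — shift to the right.
The net shift is to the right. Z is a product, so its amount increases.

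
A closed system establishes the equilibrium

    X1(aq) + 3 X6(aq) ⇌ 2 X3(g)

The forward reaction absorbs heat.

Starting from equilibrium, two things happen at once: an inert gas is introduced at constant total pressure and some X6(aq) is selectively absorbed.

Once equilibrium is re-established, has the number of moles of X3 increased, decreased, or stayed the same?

Adding inert gas at constant total pressure expands the volume and lowers every reacting partial pressure. With Δn_gas = 2 − 0 = +2, Q moves away from K toward the side with fewer gas moles, so the system shifts toward the side with more gas moles — to the right.
Removing X6 (aq), a reactant, drives the reaction to the left.
The two effects oppose each other, so the net shift — and hence the change in X3 — cannot be determined from the given information.

cannot be determined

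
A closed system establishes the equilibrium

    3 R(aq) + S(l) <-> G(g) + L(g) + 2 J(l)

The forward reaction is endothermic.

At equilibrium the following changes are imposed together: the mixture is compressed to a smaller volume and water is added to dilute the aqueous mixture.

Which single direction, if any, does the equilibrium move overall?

left

Gas moles: reactants 0, products 2 (Δn_gas = +2). Compression shifts the system toward the side with fewer moles of gas — to the left.
Dilution lowers every aqueous concentration by the same factor. Δn_aq = 0 − 3 = -3, so the system shifts toward the side with more dissolved moles — to the left.
All effects act in the same direction — net shift to the left.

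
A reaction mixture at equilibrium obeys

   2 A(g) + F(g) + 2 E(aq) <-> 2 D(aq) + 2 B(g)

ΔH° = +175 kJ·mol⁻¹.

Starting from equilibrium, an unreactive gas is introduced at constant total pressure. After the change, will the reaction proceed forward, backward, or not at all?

left

Adding inert gas at constant total pressure expands the volume and lowers every reacting partial pressure. With Δn_gas = 2 − 3 = -1, Q moves away from K toward the side with fewer gas moles, so the system shifts toward the side with more gas moles — to the left.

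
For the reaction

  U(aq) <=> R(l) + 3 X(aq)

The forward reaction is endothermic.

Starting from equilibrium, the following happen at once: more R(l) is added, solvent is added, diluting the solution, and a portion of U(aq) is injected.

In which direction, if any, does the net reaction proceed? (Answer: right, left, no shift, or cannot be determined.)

R is a pure liquid; its activity is 1 regardless of amount, so Q is unaffected — no shift from this change.
Dilution lowers every aqueous concentration by the same factor. Δn_aq = 3 − 1 = +2, so the system shifts toward the side with more dissolved moles — to the right.
Adding U (aq), a reactant, drives the reaction to the right.
Only the nonzero effect(s) matter; the net shift is to the right.

right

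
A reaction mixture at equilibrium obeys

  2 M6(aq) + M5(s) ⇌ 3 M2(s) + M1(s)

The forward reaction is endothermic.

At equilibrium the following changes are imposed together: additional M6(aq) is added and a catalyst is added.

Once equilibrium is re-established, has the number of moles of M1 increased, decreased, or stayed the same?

increases

Adding M6 (aq), a reactant, drives the reaction to the right.
A catalyst speeds both forward and reverse rates equally; it changes neither Q nor K — no shift from this change.
The net shift is to the right. M1 is a product, so its amount increases.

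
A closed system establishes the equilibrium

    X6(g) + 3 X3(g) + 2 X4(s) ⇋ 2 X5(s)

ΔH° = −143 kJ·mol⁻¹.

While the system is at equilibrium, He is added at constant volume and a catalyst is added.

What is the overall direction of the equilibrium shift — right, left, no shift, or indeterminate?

no shift

At constant volume, adding an inert gas leaves every reacting species' partial pressure unchanged, so Q is unchanged — no shift from this change.
A catalyst speeds both forward and reverse rates equally; it changes neither Q nor K — no shift from this change.
None of the changes alters Q relative to K, so there is no net shift.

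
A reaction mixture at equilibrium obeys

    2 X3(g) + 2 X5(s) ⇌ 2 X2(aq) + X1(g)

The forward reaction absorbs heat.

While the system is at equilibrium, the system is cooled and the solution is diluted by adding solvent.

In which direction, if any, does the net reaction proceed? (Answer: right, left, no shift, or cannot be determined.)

The forward reaction is endothermic. Lowering T favours the exothermic direction — shift to the left.
Dilution lowers every aqueous concentration by the same factor. Δn_aq = 2 − 0 = +2, so the system shifts toward the side with more dissolved moles — to the right.
The individual effects push in opposite directions; without quantitative information the net direction cannot be determined.

cannot be determined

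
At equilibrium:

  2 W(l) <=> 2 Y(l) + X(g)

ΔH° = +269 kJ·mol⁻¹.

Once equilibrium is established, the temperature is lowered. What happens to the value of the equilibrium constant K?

decreases

K depends on temperature via the van 't Hoff relation. The forward reaction is endothermic, so lowering T decreases K.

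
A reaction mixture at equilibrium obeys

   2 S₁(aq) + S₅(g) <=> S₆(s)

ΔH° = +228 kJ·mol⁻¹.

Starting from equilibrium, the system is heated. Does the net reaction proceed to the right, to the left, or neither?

The forward reaction is endothermic. Raising T favours the endothermic direction — shift to the right.

right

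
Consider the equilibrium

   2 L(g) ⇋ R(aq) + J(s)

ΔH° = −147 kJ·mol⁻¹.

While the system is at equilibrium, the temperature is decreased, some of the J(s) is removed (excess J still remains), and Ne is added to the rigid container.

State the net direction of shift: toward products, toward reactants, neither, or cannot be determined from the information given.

The forward reaction is exothermic. Lowering T favours the exothermic direction — shift to the right.
J is a pure solid; its activity is 1 regardless of amount, so Q is unaffected — no shift from this change.
At constant volume, adding an inert gas leaves every reacting species' partial pressure unchanged, so Q is unchanged — no shift from this change.
Only the nonzero effect(s) matter; the net shift is to the right.

right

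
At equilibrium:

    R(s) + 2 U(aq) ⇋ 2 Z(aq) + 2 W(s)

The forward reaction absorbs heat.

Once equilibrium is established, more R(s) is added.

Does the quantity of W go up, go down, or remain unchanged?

R is a pure solid; its activity is 1 regardless of amount, so Q is unaffected — no shift from this change.
No net shift occurs, so the amount of W is unchanged.

unchanged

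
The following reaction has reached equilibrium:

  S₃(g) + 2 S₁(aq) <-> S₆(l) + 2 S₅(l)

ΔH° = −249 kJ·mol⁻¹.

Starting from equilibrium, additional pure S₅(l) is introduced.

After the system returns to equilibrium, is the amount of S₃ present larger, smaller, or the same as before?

unchanged

S₅ is a pure liquid; its activity is 1 regardless of amount, so Q is unaffected — no shift from this change.
No net shift occurs, so the amount of S₃ is unchanged.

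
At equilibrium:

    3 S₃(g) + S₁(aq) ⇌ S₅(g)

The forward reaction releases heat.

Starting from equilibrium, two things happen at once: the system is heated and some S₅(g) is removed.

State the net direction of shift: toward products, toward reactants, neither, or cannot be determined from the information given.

The forward reaction is exothermic. Raising T favours the endothermic direction — shift to the left.
Removing S₅ (g), a product, drives the reaction to the right.
The individual effects push in opposite directions; without quantitative information the net direction cannot be determined.

cannot be determined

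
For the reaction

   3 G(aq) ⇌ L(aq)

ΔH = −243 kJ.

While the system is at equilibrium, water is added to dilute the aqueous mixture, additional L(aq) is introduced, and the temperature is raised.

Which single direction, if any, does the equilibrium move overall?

left

Dilution lowers every aqueous concentration by the same factor. Δn_aq = 1 − 3 = -2, so the system shifts toward the side with more dissolved moles — to the left.
Adding L (aq), a product, drives the reaction to the left.
The forward reaction is exothermic. Raising T favours the endothermic direction — shift to the left.
All effects act in the same direction — net shift to the left.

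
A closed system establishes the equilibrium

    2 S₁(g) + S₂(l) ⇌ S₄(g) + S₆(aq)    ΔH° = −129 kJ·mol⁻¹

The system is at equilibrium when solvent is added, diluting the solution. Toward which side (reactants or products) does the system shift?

right

Dilution lowers every aqueous concentration by the same factor. Δn_aq = 1 − 0 = +1, so the system shifts toward the side with more dissolved moles — to the right.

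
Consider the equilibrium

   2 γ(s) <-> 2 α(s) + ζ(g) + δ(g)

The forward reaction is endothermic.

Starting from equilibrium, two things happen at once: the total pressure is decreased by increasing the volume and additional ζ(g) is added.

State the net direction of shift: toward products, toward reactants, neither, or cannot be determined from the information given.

cannot be determined

Gas moles: reactants 0, products 2 (Δn_gas = +2). Expansion shifts the system toward the side with more moles of gas — to the right.
Adding ζ (g), a product, drives the reaction to the left.
The individual effects push in opposite directions; without quantitative information the net direction cannot be determined.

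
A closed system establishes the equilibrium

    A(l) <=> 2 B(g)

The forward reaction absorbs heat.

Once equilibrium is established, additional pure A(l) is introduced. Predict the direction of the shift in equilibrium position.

A is a pure liquid; its activity is 1 regardless of amount, so Q is unaffected — no shift from this change.

no shift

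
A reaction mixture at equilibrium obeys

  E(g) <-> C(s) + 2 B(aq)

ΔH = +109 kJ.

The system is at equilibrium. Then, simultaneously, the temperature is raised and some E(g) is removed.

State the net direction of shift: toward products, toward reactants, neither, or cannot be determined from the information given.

cannot be determined

The forward reaction is endothermic. Raising T favours the endothermic direction — shift to the right.
Removing E (g), a reactant, drives the reaction to the left.
The individual effects push in opposite directions; without quantitative information the net direction cannot be determined.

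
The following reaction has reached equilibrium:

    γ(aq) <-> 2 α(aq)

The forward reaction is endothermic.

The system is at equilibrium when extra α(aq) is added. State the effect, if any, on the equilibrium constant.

The equilibrium constant depends only on temperature. This perturbation may move the position of equilibrium, but since T is unchanged, K itself is unchanged.

unchanged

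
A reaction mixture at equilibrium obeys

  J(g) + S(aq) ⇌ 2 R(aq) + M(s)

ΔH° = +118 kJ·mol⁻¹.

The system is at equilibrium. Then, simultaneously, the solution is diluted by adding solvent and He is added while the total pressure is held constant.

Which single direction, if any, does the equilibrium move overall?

Dilution lowers every aqueous concentration by the same factor. Δn_aq = 2 − 1 = +1, so the system shifts toward the side with more dissolved moles — to the right.
Adding inert gas at constant total pressure expands the volume and lowers every reacting partial pressure. With Δn_gas = 0 − 1 = -1, Q moves away from K toward the side with fewer gas moles, so the system shifts toward the side with more gas moles — to the left.
The individual effects push in opposite directions; without quantitative information the net direction cannot be determined.

cannot be determined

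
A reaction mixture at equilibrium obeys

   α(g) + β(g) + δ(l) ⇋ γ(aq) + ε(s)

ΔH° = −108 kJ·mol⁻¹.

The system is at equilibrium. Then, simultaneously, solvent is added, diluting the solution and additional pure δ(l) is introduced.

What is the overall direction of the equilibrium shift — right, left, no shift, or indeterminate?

Dilution lowers every aqueous concentration by the same factor. Δn_aq = 1 − 0 = +1, so the system shifts toward the side with more dissolved moles — to the right.
δ is a pure liquid; its activity is 1 regardless of amount, so Q is unaffected — no shift from this change.
Only the nonzero effect(s) matter; the net shift is to the right.

right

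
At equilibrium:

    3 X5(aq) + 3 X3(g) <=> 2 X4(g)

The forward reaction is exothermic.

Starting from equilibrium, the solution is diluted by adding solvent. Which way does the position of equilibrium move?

left

Dilution lowers every aqueous concentration by the same factor. Δn_aq = 0 − 3 = -3, so the system shifts toward the side with more dissolved moles — to the left.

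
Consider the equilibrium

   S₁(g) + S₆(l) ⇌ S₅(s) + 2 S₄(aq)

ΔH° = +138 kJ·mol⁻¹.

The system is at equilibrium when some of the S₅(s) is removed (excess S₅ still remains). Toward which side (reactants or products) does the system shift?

no shift

S₅ is a pure solid; its activity is 1 regardless of amount, so Q is unaffected — no shift from this change.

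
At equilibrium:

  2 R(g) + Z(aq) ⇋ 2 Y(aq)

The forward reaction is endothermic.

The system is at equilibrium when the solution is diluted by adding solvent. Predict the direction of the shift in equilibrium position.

Dilution lowers every aqueous concentration by the same factor. Δn_aq = 2 − 1 = +1, so the system shifts toward the side with more dissolved moles — to the right.

right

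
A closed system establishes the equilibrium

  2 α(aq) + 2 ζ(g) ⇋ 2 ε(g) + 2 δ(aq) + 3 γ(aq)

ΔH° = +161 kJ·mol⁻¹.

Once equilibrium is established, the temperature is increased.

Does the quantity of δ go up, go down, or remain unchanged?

The forward reaction is endothermic. Raising T favours the endothermic direction — shift to the right.
The net shift is to the right. δ is a product, so its amount increases.

increases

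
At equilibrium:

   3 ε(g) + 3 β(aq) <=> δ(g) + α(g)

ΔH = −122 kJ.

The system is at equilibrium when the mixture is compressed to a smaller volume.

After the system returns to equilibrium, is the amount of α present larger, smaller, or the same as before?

increases

Gas moles: reactants 3, products 2 (Δn_gas = -1). Compression shifts the system toward the side with fewer moles of gas — to the right.
The net shift is to the right. α is a product, so its amount increases.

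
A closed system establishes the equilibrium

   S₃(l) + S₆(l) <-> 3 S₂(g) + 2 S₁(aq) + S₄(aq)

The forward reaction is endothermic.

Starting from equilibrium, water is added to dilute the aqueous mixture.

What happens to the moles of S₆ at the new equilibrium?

Dilution lowers every aqueous concentration by the same factor. Δn_aq = 3 − 0 = +3, so the system shifts toward the side with more dissolved moles — to the right.
The net shift is to the right. S₆ is a reactant, so its amount decreases.

decreases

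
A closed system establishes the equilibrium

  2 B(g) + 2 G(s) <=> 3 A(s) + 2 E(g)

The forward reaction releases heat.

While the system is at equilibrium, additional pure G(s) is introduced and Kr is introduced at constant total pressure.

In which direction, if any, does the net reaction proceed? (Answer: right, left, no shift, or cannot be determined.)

no shift

G is a pure solid; its activity is 1 regardless of amount, so Q is unaffected — no shift from this change.
Adding inert gas at constant total pressure expands the volume, scaling every reacting partial pressure by the same factor. Δn_gas = 2 − 2 = 0, so Q is unchanged — no shift.
None of the changes alters Q relative to K, so there is no net shift.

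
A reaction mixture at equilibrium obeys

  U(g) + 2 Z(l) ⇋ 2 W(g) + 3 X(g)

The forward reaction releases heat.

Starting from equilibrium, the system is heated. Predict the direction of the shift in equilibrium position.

The forward reaction is exothermic. Raising T favours the endothermic direction — shift to the left.

left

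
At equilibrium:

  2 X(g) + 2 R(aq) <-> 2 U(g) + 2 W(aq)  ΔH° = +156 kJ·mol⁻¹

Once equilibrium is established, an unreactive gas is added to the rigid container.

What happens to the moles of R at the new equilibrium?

unchanged

At constant volume, adding an inert gas leaves every reacting species' partial pressure unchanged, so Q is unchanged — no shift from this change.
No net shift occurs, so the amount of R is unchanged.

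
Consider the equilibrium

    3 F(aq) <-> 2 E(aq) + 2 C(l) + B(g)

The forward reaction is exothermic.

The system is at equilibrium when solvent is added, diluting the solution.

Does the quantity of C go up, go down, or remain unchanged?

decreases

Dilution lowers every aqueous concentration by the same factor. Δn_aq = 2 − 3 = -1, so the system shifts toward the side with more dissolved moles — to the left.
The net shift is to the left. C is a product, so its amount decreases.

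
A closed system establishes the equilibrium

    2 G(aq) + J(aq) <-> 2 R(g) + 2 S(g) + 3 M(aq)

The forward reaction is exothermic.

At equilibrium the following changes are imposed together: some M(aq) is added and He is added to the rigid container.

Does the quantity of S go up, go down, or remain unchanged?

decreases

Adding M (aq), a product, drives the reaction to the left.
At constant volume, adding an inert gas leaves every reacting species' partial pressure unchanged, so Q is unchanged — no shift from this change.
The net shift is to the left. S is a product, so its amount decreases.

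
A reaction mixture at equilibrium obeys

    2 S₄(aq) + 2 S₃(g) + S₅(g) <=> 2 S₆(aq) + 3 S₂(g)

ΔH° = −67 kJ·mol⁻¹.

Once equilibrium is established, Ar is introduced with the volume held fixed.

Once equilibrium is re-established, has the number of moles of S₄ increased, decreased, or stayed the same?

At constant volume, adding an inert gas leaves every reacting species' partial pressure unchanged, so Q is unchanged — no shift from this change.
No net shift occurs, so the amount of S₄ is unchanged.

unchanged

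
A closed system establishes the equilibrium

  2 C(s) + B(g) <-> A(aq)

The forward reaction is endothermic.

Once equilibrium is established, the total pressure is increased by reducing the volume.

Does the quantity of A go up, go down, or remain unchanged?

Gas moles: reactants 1, products 0 (Δn_gas = -1). Compression shifts the system toward the side with fewer moles of gas — to the right.
The net shift is to the right. A is a product, so its amount increases.

increases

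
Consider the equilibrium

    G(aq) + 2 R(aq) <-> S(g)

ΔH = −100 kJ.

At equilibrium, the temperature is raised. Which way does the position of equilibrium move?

left

The forward reaction is exothermic. Raising T favours the endothermic direction — shift to the left.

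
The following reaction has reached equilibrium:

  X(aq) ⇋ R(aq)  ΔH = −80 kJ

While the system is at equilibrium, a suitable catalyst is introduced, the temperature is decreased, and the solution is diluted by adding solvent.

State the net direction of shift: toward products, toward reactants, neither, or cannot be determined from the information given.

A catalyst speeds both forward and reverse rates equally; it changes neither Q nor K — no shift from this change.
The forward reaction is exothermic. Lowering T favours the exothermic direction — shift to the right.
Dilution scales every aqueous concentration by the same factor. Δn_aq = 1 − 1 = 0, so Q is unchanged — no shift.
Only the nonzero effect(s) matter; the net shift is to the right.

right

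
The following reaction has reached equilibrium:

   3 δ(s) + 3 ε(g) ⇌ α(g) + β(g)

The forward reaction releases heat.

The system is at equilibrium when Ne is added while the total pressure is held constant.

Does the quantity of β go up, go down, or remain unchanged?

decreases

Adding inert gas at constant total pressure expands the volume and lowers every reacting partial pressure. With Δn_gas = 2 − 3 = -1, Q moves away from K toward the side with fewer gas moles, so the system shifts toward the side with more gas moles — to the left.
The net shift is to the left. β is a product, so its amount decreases.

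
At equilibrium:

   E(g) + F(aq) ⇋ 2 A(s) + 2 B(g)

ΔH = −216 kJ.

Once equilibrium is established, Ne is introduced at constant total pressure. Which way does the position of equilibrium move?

right

Adding inert gas at constant total pressure expands the volume and lowers every reacting partial pressure. With Δn_gas = 2 − 1 = +1, Q moves away from K toward the side with fewer gas moles, so the system shifts toward the side with more gas moles — to the right.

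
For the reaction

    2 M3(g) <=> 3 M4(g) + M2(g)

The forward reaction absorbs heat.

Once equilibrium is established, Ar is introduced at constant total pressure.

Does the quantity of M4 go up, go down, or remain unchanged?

increases

Adding inert gas at constant total pressure expands the volume and lowers every reacting partial pressure. With Δn_gas = 4 − 2 = +2, Q moves away from K toward the side with fewer gas moles, so the system shifts toward the side with more gas moles — to the right.
The net shift is to the right. M4 is a product, so its amount increases.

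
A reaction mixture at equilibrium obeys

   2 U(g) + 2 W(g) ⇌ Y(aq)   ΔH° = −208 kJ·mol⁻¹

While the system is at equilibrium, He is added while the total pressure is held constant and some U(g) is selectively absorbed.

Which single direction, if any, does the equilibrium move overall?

left

Adding inert gas at constant total pressure expands the volume and lowers every reacting partial pressure. With Δn_gas = 0 − 4 = -4, Q moves away from K toward the side with fewer gas moles, so the system shifts toward the side with more gas moles — to the left.
Removing U (g), a reactant, drives the reaction to the left.
All effects act in the same direction — net shift to the left.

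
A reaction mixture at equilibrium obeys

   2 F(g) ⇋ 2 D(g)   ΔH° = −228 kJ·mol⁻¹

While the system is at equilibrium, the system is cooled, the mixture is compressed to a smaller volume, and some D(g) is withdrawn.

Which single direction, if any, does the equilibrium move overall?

right

The forward reaction is exothermic. Lowering T favours the exothermic direction — shift to the right.
Gas moles: reactants 2, products 2. Δn_gas = 0, so a volume change leaves Q equal to K — no shift from this change.
Removing D (g), a product, drives the reaction to the right.
Only the nonzero effect(s) matter; the net shift is to the right.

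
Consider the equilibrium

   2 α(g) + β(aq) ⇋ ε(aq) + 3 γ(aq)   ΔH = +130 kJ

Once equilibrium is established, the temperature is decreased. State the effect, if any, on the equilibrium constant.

K depends on temperature via the van 't Hoff relation. The forward reaction is endothermic, so lowering T decreases K.

decreases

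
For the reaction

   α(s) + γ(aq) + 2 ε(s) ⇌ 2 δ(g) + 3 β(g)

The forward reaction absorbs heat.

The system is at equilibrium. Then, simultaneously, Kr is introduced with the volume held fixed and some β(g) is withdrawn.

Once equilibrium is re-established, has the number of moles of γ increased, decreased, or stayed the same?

At constant volume, adding an inert gas leaves every reacting species' partial pressure unchanged, so Q is unchanged — no shift from this change.
Removing β (g), a product, drives the reaction to the right.
The net shift is to the right. γ is a reactant, so its amount decreases.

decreases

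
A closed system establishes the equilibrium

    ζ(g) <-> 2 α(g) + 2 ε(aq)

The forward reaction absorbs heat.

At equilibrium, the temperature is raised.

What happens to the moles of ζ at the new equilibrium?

decreases

The forward reaction is endothermic. Raising T favours the endothermic direction — shift to the right.
The net shift is to the right. ζ is a reactant, so its amount decreases.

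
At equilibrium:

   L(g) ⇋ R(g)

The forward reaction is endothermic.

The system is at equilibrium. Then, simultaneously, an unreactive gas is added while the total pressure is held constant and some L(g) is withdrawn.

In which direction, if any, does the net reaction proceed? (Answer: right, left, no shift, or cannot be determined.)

left

Adding inert gas at constant total pressure expands the volume, scaling every reacting partial pressure by the same factor. Δn_gas = 1 − 1 = 0, so Q is unchanged — no shift.
Removing L (g), a reactant, drives the reaction to the left.
Only the nonzero effect(s) matter; the net shift is to the left.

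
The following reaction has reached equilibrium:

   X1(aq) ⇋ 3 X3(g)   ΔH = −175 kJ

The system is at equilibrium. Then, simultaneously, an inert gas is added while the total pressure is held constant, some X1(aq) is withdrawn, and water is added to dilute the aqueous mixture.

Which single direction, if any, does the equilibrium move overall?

Adding inert gas at constant total pressure expands the volume and lowers every reacting partial pressure. With Δn_gas = 3 − 0 = +3, Q moves away from K toward the side with fewer gas moles, so the system shifts toward the side with more gas moles — to the right.
Removing X1 (aq), a reactant, drives the reaction to the left.
Dilution lowers every aqueous concentration by the same factor. Δn_aq = 0 − 1 = -1, so the system shifts toward the side with more dissolved moles — to the left.
The individual effects push in opposite directions; without quantitative information the net direction cannot be determined.

cannot be determined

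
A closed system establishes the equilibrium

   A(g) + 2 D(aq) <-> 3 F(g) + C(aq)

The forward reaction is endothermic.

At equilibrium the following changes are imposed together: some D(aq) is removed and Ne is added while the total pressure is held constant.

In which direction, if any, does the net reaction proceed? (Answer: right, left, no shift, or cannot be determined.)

cannot be determined

Removing D (aq), a reactant, drives the reaction to the left.
Adding inert gas at constant total pressure expands the volume and lowers every reacting partial pressure. With Δn_gas = 3 − 1 = +2, Q moves away from K toward the side with fewer gas moles, so the system shifts toward the side with more gas moles — to the right.
The individual effects push in opposite directions; without quantitative information the net direction cannot be determined.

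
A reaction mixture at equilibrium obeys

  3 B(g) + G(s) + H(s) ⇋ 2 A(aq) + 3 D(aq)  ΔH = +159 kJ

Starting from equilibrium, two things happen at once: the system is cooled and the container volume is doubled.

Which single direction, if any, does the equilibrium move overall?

The forward reaction is endothermic. Lowering T favours the exothermic direction — shift to the left.
Gas moles: reactants 3, products 0 (Δn_gas = -3). Expansion shifts the system toward the side with more moles of gas — to the left.
All effects act in the same direction — net shift to the left.

left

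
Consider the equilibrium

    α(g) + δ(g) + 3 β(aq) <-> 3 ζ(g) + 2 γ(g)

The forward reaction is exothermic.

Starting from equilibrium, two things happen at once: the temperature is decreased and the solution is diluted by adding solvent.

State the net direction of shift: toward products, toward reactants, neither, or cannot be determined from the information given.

cannot be determined

The forward reaction is exothermic. Lowering T favours the exothermic direction — shift to the right.
Dilution lowers every aqueous concentration by the same factor. Δn_aq = 0 − 3 = -3, so the system shifts toward the side with more dissolved moles — to the left.
The individual effects push in opposite directions; without quantitative information the net direction cannot be determined.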